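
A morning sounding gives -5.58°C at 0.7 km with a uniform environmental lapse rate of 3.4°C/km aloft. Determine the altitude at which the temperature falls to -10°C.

Height above start = (-5.58 − (-10)) / 3.4 = 1.3 km
Altitude = 700 m + 1300 m = 2000 m

2 km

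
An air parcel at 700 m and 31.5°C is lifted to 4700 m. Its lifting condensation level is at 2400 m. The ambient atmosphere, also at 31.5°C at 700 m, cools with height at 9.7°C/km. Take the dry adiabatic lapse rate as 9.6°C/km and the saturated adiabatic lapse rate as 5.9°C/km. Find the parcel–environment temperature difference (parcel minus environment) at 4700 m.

+8.91°C (parcel warmer than environment)

Parcel:
  Dry to 2400 m: -9.6 × 1.7 km = -16.32°C, so T = 15.18°C.
  Saturated to 4700 m: -5.9 × 2.3 km = -13.57°C, so T = 1.61°C.
Environment:
  Environment to 4700 m: -9.7 × 4 km = -38.8°C, so T = -7.3°C.
T_parcel − T_env = 1.61 − (-7.3) = +8.91°C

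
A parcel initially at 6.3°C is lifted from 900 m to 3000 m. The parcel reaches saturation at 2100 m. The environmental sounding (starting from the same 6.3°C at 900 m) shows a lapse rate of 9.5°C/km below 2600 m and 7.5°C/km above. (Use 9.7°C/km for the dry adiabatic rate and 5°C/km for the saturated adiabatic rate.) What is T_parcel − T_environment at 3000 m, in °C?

+3.01°C (parcel warmer than environment)

Parcel:
  Dry to 2100 m: -9.7 × 1.2 km = -11.64°C, so T = -5.34°C.
  Saturated to 3000 m: -5 × 0.9 km = -4.5°C, so T = -9.84°C.
Environment:
  Environment, lower layer to 2600 m: -9.5 × 1.7 km = -16.15°C, so T = -9.85°C.
  Environment, upper layer to 3000 m: -7.5 × 0.4 km = -3°C, so T = -12.85°C.
T_parcel − T_env = -9.84 − (-12.85) = +3.01°C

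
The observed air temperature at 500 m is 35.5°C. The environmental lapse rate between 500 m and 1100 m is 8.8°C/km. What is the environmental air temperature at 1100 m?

500–1100 m, environmental: Δz = 0.6 km ⇒ ΔT = -5.28°C; T = 30.22°C

30.22°C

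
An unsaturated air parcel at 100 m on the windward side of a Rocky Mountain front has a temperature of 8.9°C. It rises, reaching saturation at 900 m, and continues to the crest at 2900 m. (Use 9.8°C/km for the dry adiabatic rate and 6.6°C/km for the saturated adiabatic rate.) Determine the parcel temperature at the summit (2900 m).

-12.14°C

100 → 900 m (dry, 9.8°C/km): ΔT = -9.8 × 0.8 = -7.84°C → T = 1.06°C
900 → 2900 m (saturated, 6.6°C/km): ΔT = -6.6 × 2 = -13.2°C → T = -12.14°C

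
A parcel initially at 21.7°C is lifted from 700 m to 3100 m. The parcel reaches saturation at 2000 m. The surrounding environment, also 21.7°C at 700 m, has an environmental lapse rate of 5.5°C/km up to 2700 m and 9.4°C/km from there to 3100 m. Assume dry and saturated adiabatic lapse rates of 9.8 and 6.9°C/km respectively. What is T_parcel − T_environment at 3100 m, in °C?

-5.57°C (parcel cooler than environment)

Parcel:
  700–2000 m, dry: Δz = 1.3 km ⇒ ΔT = -12.74°C; T = 8.96°C
  2000–3100 m, saturated: Δz = 1.1 km ⇒ ΔT = -7.59°C; T = 1.37°C
Environment:
  700–2700 m, environment, lower layer: Δz = 2 km ⇒ ΔT = -11°C; T = 10.7°C
  2700–3100 m, environment, upper layer: Δz = 0.4 km ⇒ ΔT = -3.76°C; T = 6.94°C
T_parcel − T_env = 1.37 − 6.94 = -5.57°C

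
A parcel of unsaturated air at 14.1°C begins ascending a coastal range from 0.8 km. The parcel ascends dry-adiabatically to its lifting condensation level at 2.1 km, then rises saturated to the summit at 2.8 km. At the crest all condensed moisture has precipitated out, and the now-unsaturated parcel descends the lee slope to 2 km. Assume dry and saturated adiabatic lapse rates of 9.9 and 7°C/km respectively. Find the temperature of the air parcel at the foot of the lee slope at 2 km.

4.25°C

Dry to 2100 m: -9.9 × 1.3 km = -12.87°C, so T = 1.23°C.
Saturated to 2800 m: -7 × 0.7 km = -4.9°C, so T = -3.67°C.
Dry descent to 2000 m: +9.9 × 0.8 km = +7.92°C, so T = 4.25°C.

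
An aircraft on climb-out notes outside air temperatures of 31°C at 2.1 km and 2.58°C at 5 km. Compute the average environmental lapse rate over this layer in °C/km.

Γ = −ΔT/Δz = (31 − 2.58) / (5000 − 2100) m
  = 28.42°C / 2.9 km = 9.8°C/km

9.8°C/km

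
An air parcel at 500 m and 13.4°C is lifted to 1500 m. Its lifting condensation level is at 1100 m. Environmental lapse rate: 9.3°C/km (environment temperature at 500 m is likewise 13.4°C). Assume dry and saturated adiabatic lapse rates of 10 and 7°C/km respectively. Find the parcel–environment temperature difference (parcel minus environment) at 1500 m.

+0.5°C (parcel warmer than environment)

Parcel:
  From 500 m to 1100 m (dry): cools by 10 × 0.6 = 6°C, giving 7.4°C.
  From 1100 m to 1500 m (saturated): cools by 7 × 0.4 = 2.8°C, giving 4.6°C.
Environment:
  From 500 m to 1500 m (environment): cools by 9.3 × 1 = 9.3°C, giving 4.1°C.
T_parcel − T_env = 4.6 − 4.1 = +0.5°C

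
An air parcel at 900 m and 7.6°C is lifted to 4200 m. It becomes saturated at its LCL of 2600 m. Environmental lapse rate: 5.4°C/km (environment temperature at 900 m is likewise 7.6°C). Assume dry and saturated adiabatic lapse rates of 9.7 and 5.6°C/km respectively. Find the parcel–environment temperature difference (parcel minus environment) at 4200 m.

-7.63°C (parcel cooler than environment)

Parcel:
  900 → 2600 m (dry, 9.7°C/km): ΔT = -9.7 × 1.7 = -16.49°C → T = -8.89°C
  2600 → 4200 m (saturated, 5.6°C/km): ΔT = -5.6 × 1.6 = -8.96°C → T = -17.85°C
Environment:
  900 → 4200 m (environment, 5.4°C/km): ΔT = -5.4 × 3.3 = -17.82°C → T = -10.22°C
T_parcel − T_env = -17.85 − (-10.22) = -7.63°C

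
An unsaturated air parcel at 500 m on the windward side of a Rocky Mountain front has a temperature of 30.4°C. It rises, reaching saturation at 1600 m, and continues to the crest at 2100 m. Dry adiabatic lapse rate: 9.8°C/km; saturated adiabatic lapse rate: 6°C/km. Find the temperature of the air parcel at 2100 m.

500–1600 m, dry: Δz = 1.1 km ⇒ ΔT = -10.78°C; T = 19.62°C
1600–2100 m, saturated: Δz = 0.5 km ⇒ ΔT = -3°C; T = 16.62°C

16.62°C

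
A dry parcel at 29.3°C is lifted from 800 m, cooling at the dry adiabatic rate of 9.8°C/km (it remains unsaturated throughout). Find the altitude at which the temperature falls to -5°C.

4300 m

Height above start = (29.3 − (-5)) / 9.8 = 3.5 km
Altitude = 800 m + 3500 m = 4300 m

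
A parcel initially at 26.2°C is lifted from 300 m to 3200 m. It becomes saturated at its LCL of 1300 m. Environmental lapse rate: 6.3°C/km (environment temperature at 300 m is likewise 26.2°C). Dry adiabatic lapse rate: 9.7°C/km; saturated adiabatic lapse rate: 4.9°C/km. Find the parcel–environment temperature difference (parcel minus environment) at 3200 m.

Parcel:
  300 → 1300 m (dry, 9.7°C/km): ΔT = -9.7 × 1 = -9.7°C → T = 16.5°C
  1300 → 3200 m (saturated, 4.9°C/km): ΔT = -4.9 × 1.9 = -9.31°C → T = 7.19°C
Environment:
  300 → 3200 m (environment, 6.3°C/km): ΔT = -6.3 × 2.9 = -18.27°C → T = 7.93°C
T_parcel − T_env = 7.19 − 7.93 = -0.74°C

-0.74°C (parcel cooler than environment)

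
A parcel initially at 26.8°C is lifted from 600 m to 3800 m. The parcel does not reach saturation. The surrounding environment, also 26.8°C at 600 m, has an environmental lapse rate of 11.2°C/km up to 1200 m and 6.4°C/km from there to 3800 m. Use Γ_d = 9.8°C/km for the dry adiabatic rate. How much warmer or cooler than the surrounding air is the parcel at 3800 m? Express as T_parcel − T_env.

Parcel:
  Dry to 3800 m: -9.8 × 3.2 km = -31.36°C, so T = -4.56°C.
Environment:
  Environment, lower layer to 1200 m: -11.2 × 0.6 km = -6.72°C, so T = 20.08°C.
  Environment, upper layer to 3800 m: -6.4 × 2.6 km = -16.64°C, so T = 3.44°C.
T_parcel − T_env = -4.56 − 3.44 = -8°C

-8°C (parcel cooler than environment)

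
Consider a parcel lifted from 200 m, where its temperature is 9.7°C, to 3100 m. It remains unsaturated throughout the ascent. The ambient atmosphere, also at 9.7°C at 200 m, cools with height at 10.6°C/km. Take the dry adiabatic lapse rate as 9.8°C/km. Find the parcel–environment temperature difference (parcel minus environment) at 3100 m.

+2.32°C (parcel warmer than environment)

Parcel:
  200–3100 m, dry: Δz = 2.9 km ⇒ ΔT = -28.42°C; T = -18.72°C
Environment:
  200–3100 m, environment: Δz = 2.9 km ⇒ ΔT = -30.74°C; T = -21.04°C
T_parcel − T_env = -18.72 − (-21.04) = +2.32°C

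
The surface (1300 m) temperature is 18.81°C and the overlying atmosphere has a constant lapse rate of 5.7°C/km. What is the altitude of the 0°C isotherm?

4600 m

Height above start = (18.81 − 0) / 5.7 = 3.3 km
Altitude = 1300 m + 3300 m = 4600 m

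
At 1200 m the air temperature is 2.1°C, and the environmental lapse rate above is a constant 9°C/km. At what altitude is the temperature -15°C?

Height above start = (2.1 − (-15)) / 9 = 1.9 km
Altitude = 1200 m + 1900 m = 3100 m

3100 m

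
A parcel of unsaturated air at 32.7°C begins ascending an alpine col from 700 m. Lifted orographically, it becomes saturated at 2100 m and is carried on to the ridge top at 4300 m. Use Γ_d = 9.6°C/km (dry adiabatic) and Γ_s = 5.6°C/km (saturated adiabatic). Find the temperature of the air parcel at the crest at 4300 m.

6.94°C

From 700 m to 2100 m (dry): cools by 9.6 × 1.4 = 13.44°C, giving 19.26°C.
From 2100 m to 4300 m (saturated): cools by 5.6 × 2.2 = 12.32°C, giving 6.94°C.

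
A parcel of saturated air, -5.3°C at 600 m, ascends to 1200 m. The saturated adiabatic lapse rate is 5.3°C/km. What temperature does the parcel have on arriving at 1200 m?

Saturated adiabatic to 1200 m: -5.3 × 0.6 km = -3.18°C, so T = -8.48°C.

-8.48°C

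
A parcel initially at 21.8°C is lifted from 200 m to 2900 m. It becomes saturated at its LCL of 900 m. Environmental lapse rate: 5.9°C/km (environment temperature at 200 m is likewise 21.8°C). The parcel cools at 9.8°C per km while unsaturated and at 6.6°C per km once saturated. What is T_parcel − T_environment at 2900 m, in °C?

Parcel:
  From 200 m to 900 m (dry): cools by 9.8 × 0.7 = 6.86°C, giving 14.94°C.
  From 900 m to 2900 m (saturated): cools by 6.6 × 2 = 13.2°C, giving 1.74°C.
Environment:
  From 200 m to 2900 m (environment): cools by 5.9 × 2.7 = 15.93°C, giving 5.87°C.
T_parcel − T_env = 1.74 − 5.87 = -4.13°C

-4.13°C (parcel cooler than environment)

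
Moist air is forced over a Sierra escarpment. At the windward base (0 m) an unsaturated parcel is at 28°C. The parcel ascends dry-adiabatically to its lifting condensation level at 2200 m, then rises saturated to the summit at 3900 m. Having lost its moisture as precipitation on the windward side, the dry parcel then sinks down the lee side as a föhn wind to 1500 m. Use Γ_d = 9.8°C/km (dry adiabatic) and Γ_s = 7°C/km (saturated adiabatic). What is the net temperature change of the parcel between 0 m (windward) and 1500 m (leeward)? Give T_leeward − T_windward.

-9.94°C

From 0 m to 2200 m (dry): cools by 9.8 × 2.2 = 21.56°C, giving 6.44°C.
From 2200 m to 3900 m (saturated): cools by 7 × 1.7 = 11.9°C, giving -5.46°C.
From 3900 m to 1500 m (dry descent): warms by 9.8 × 2.4 = 23.52°C, giving 18.06°C.
Net change vs windward start: 18.06 − 28 = -9.94°C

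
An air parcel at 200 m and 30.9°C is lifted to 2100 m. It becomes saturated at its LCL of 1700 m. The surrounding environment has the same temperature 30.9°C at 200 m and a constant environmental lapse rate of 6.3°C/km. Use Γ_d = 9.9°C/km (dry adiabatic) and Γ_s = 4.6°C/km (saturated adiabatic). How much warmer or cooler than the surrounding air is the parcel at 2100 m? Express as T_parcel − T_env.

-4.72°C (parcel cooler than environment)

Parcel:
  From 200 m to 1700 m (dry): cools by 9.9 × 1.5 = 14.85°C, giving 16.05°C.
  From 1700 m to 2100 m (saturated): cools by 4.6 × 0.4 = 1.84°C, giving 14.21°C.
Environment:
  From 200 m to 2100 m (environment): cools by 6.3 × 1.9 = 11.97°C, giving 18.93°C.
T_parcel − T_env = 14.21 − 18.93 = -4.72°C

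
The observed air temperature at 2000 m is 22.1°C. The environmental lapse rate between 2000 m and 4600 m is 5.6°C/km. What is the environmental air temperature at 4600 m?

2000–4600 m, environmental: Δz = 2.6 km ⇒ ΔT = -14.56°C; T = 7.54°C

7.54°C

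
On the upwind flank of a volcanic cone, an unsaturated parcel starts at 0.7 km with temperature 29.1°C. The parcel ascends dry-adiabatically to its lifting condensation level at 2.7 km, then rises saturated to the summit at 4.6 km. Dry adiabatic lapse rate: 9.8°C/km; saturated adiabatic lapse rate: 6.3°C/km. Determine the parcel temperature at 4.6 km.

700–2700 m, dry: Δz = 2 km ⇒ ΔT = -19.6°C; T = 9.5°C
2700–4600 m, saturated: Δz = 1.9 km ⇒ ΔT = -11.97°C; T = -2.47°C

-2.47°C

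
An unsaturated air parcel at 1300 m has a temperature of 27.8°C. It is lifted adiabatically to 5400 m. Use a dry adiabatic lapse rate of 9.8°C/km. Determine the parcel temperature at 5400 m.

-12.38°C

1300–5400 m, dry adiabatic: Δz = 4.1 km ⇒ ΔT = -40.18°C; T = -12.38°C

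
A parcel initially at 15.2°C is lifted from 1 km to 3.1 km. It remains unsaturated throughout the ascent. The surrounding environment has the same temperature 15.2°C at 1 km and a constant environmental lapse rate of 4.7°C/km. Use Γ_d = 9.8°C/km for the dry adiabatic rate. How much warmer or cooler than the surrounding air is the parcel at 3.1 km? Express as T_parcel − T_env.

-10.71°C (parcel cooler than environment)

Parcel:
  Dry to 3100 m: -9.8 × 2.1 km = -20.58°C, so T = -5.38°C.
Environment:
  Environment to 3100 m: -4.7 × 2.1 km = -9.87°C, so T = 5.33°C.
T_parcel − T_env = -5.38 − 5.33 = -10.71°C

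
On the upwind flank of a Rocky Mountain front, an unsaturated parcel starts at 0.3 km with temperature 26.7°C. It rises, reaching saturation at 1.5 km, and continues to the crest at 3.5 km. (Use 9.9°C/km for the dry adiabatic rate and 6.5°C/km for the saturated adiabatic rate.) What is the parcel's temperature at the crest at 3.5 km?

From 300 m to 1500 m (dry): cools by 9.9 × 1.2 = 11.88°C, giving 14.82°C.
From 1500 m to 3500 m (saturated): cools by 6.5 × 2 = 13°C, giving 1.82°C.

1.82°C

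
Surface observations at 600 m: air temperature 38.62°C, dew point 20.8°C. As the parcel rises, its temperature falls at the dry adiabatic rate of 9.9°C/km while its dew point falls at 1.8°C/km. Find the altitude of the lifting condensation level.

T and T_d converge at 9.9 − 1.8 = 8.1°C per km
Height above start = (38.62 − 20.8) / 8.1 = 2.2 km
LCL altitude = 600 m + 2200 m = 2800 m

2800 m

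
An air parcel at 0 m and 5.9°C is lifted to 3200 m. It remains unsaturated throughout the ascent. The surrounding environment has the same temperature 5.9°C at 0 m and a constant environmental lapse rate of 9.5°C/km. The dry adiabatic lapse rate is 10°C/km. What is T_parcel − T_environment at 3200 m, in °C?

Parcel:
  0 → 3200 m (dry, 10°C/km): ΔT = -10 × 3.2 = -32°C → T = -26.1°C
Environment:
  0 → 3200 m (environment, 9.5°C/km): ΔT = -9.5 × 3.2 = -30.4°C → T = -24.5°C
T_parcel − T_env = -26.1 − (-24.5) = -1.6°C

-1.6°C (parcel cooler than environment)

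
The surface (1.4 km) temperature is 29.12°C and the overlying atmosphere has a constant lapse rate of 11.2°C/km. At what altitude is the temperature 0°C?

4 km

Height above start = (29.12 − 0) / 11.2 = 2.6 km
Altitude = 1400 m + 2600 m = 4000 m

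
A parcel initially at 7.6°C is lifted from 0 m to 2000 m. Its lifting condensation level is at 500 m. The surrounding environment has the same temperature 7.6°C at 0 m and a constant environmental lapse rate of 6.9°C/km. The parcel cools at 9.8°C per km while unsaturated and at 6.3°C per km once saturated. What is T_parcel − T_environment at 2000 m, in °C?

Parcel:
  0–500 m, dry: Δz = 0.5 km ⇒ ΔT = -4.9°C; T = 2.7°C
  500–2000 m, saturated: Δz = 1.5 km ⇒ ΔT = -9.45°C; T = -6.75°C
Environment:
  0–2000 m, environment: Δz = 2 km ⇒ ΔT = -13.8°C; T = -6.2°C
T_parcel − T_env = -6.75 − (-6.2) = -0.55°C

-0.55°C (parcel cooler than environment)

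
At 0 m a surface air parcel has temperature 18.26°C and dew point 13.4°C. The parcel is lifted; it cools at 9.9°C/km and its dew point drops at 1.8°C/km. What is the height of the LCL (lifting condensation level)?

T and T_d converge at 9.9 − 1.8 = 8.1°C per km
Height above start = (18.26 − 13.4) / 8.1 = 0.6 km
LCL altitude = 0 m + 600 m = 600 m

600 m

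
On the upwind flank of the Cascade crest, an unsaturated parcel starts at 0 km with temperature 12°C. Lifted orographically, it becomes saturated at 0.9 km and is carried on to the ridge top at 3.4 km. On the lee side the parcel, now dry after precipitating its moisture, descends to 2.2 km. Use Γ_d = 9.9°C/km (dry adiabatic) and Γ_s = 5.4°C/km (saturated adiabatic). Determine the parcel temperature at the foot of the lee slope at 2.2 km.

1.47°C

From 0 m to 900 m (dry): cools by 9.9 × 0.9 = 8.91°C, giving 3.09°C.
From 900 m to 3400 m (saturated): cools by 5.4 × 2.5 = 13.5°C, giving -10.41°C.
From 3400 m to 2200 m (dry descent): warms by 9.9 × 1.2 = 11.88°C, giving 1.47°C.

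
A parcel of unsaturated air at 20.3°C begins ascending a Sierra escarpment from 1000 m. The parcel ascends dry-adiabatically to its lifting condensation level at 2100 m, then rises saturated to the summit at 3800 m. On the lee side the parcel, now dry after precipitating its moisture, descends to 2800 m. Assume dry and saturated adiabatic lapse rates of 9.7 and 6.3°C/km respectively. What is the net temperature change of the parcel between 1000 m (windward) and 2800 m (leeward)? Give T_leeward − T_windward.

-11.68°C

1000–2100 m, dry: Δz = 1.1 km ⇒ ΔT = -10.67°C; T = 9.63°C
2100–3800 m, saturated: Δz = 1.7 km ⇒ ΔT = -10.71°C; T = -1.08°C
3800–2800 m, dry descent: Δz = 1 km ⇒ ΔT = +9.7°C; T = 8.62°C
Net change vs windward start: 8.62 − 20.3 = -11.68°C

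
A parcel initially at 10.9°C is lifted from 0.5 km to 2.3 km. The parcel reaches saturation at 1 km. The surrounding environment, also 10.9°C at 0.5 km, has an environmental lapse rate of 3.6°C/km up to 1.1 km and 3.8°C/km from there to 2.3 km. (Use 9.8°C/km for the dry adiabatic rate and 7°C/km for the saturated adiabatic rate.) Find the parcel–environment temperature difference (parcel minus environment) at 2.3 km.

Parcel:
  Dry to 1000 m: -9.8 × 0.5 km = -4.9°C, so T = 6°C.
  Saturated to 2300 m: -7 × 1.3 km = -9.1°C, so T = -3.1°C.
Environment:
  Environment, lower layer to 1100 m: -3.6 × 0.6 km = -2.16°C, so T = 8.74°C.
  Environment, upper layer to 2300 m: -3.8 × 1.2 km = -4.56°C, so T = 4.18°C.
T_parcel − T_env = -3.1 − 4.18 = -7.28°C

-7.28°C (parcel cooler than environment)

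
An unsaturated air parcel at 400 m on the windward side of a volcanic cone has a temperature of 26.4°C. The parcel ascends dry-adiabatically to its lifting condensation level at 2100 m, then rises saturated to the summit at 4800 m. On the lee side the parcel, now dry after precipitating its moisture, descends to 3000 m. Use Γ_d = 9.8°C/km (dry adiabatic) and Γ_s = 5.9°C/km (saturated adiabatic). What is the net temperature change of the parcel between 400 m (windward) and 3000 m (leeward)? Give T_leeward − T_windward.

-14.95°C

400–2100 m, dry: Δz = 1.7 km ⇒ ΔT = -16.66°C; T = 9.74°C
2100–4800 m, saturated: Δz = 2.7 km ⇒ ΔT = -15.93°C; T = -6.19°C
4800–3000 m, dry descent: Δz = 1.8 km ⇒ ΔT = +17.64°C; T = 11.45°C
Net change vs windward start: 11.45 − 26.4 = -14.95°C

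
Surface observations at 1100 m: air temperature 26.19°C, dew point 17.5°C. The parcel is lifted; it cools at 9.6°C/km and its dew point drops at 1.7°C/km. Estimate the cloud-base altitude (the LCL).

2200 m

T and T_d converge at 9.6 − 1.7 = 7.9°C per km
Height above start = (26.19 − 17.5) / 7.9 = 1.1 km
LCL altitude = 1100 m + 1100 m = 2200 m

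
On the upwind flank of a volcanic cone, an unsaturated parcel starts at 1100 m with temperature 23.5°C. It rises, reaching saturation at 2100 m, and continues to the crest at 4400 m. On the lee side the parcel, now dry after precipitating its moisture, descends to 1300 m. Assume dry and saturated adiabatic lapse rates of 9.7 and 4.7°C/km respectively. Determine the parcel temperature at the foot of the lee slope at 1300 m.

Dry to 2100 m: -9.7 × 1 km = -9.7°C, so T = 13.8°C.
Saturated to 4400 m: -4.7 × 2.3 km = -10.81°C, so T = 2.99°C.
Dry descent to 1300 m: +9.7 × 3.1 km = +30.07°C, so T = 33.06°C.

33.06°C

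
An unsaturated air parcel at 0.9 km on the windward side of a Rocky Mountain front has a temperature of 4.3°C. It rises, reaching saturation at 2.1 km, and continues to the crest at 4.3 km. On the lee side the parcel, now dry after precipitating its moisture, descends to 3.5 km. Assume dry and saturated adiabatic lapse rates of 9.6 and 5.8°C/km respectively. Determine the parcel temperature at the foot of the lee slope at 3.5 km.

From 900 m to 2100 m (dry): cools by 9.6 × 1.2 = 11.52°C, giving -7.22°C.
From 2100 m to 4300 m (saturated): cools by 5.8 × 2.2 = 12.76°C, giving -19.98°C.
From 4300 m to 3500 m (dry descent): warms by 9.6 × 0.8 = 7.68°C, giving -12.3°C.

-12.3°C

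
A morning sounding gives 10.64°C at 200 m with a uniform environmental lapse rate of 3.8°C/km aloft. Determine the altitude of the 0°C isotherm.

Height above start = (10.64 − 0) / 3.8 = 2.8 km
Altitude = 200 m + 2800 m = 3000 m

3000 m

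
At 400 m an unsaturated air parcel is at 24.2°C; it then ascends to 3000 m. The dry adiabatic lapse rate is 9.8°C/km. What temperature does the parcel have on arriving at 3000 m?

From 400 m to 3000 m (dry adiabatic): cools by 9.8 × 2.6 = 25.48°C, giving -1.28°C.

-1.28°C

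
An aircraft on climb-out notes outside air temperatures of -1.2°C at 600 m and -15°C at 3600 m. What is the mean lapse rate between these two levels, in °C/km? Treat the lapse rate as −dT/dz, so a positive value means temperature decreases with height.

4.6°C/km

Γ = −ΔT/Δz = (-1.2 − (-15)) / (3600 − 600) m
  = 13.8°C / 3 km = 4.6°C/km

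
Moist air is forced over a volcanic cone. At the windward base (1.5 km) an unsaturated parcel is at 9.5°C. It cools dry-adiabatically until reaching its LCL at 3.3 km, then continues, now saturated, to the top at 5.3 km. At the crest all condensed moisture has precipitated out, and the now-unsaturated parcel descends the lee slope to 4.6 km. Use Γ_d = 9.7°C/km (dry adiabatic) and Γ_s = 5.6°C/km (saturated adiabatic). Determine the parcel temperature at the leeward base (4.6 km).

-12.37°C

Dry to 3300 m: -9.7 × 1.8 km = -17.46°C, so T = -7.96°C.
Saturated to 5300 m: -5.6 × 2 km = -11.2°C, so T = -19.16°C.
Dry descent to 4600 m: +9.7 × 0.7 km = +6.79°C, so T = -12.37°C.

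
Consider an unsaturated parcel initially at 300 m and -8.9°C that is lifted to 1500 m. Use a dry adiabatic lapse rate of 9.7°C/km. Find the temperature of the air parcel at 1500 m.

300 → 1500 m (dry adiabatic, 9.7°C/km): ΔT = -9.7 × 1.2 = -11.64°C → T = -20.54°C

-20.54°C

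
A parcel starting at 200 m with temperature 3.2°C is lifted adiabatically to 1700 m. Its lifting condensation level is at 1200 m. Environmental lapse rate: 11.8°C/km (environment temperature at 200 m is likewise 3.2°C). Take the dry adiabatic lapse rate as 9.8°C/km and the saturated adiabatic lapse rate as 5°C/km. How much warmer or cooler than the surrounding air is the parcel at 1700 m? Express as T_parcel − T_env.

Parcel:
  200 → 1200 m (dry, 9.8°C/km): ΔT = -9.8 × 1 = -9.8°C → T = -6.6°C
  1200 → 1700 m (saturated, 5°C/km): ΔT = -5 × 0.5 = -2.5°C → T = -9.1°C
Environment:
  200 → 1700 m (environment, 11.8°C/km): ΔT = -11.8 × 1.5 = -17.7°C → T = -14.5°C
T_parcel − T_env = -9.1 − (-14.5) = +5.4°C

+5.4°C (parcel warmer than environment)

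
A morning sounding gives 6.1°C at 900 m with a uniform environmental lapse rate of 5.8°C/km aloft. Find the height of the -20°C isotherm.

5400 m

Height above start = (6.1 − (-20)) / 5.8 = 4.5 km
Altitude = 900 m + 4500 m = 5400 m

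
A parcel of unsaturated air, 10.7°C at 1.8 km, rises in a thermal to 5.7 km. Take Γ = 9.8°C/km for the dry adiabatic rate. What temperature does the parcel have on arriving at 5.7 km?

-27.52°C

From 1800 m to 5700 m (dry adiabatic): cools by 9.8 × 3.9 = 38.22°C, giving -27.52°C.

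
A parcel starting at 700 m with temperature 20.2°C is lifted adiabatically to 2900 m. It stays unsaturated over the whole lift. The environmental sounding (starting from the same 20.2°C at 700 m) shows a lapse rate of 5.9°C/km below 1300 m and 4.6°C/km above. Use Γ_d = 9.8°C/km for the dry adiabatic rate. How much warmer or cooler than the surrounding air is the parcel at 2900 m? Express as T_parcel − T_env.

Parcel:
  Dry to 2900 m: -9.8 × 2.2 km = -21.56°C, so T = -1.36°C.
Environment:
  Environment, lower layer to 1300 m: -5.9 × 0.6 km = -3.54°C, so T = 16.66°C.
  Environment, upper layer to 2900 m: -4.6 × 1.6 km = -7.36°C, so T = 9.3°C.
T_parcel − T_env = -1.36 − 9.3 = -10.66°C

-10.66°C (parcel cooler than environment)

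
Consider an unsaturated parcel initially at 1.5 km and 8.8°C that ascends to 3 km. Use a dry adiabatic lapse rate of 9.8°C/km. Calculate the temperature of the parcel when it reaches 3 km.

Dry adiabatic to 3000 m: -9.8 × 1.5 km = -14.7°C, so T = -5.9°C.

-5.9°C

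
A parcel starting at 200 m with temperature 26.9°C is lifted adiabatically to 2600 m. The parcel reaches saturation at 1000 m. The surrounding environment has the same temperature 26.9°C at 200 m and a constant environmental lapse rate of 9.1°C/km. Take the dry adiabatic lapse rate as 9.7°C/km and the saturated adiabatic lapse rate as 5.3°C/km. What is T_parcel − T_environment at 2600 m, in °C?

Parcel:
  Dry to 1000 m: -9.7 × 0.8 km = -7.76°C, so T = 19.14°C.
  Saturated to 2600 m: -5.3 × 1.6 km = -8.48°C, so T = 10.66°C.
Environment:
  Environment to 2600 m: -9.1 × 2.4 km = -21.84°C, so T = 5.06°C.
T_parcel − T_env = 10.66 − 5.06 = +5.6°C

+5.6°C (parcel warmer than environment)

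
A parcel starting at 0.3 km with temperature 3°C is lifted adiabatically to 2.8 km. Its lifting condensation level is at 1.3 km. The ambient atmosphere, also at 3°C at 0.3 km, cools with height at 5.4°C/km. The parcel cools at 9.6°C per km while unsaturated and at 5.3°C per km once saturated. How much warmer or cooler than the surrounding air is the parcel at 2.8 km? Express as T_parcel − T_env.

Parcel:
  From 300 m to 1300 m (dry): cools by 9.6 × 1 = 9.6°C, giving -6.6°C.
  From 1300 m to 2800 m (saturated): cools by 5.3 × 1.5 = 7.95°C, giving -14.55°C.
Environment:
  From 300 m to 2800 m (environment): cools by 5.4 × 2.5 = 13.5°C, giving -10.5°C.
T_parcel − T_env = -14.55 − (-10.5) = -4.05°C

-4.05°C (parcel cooler than environment)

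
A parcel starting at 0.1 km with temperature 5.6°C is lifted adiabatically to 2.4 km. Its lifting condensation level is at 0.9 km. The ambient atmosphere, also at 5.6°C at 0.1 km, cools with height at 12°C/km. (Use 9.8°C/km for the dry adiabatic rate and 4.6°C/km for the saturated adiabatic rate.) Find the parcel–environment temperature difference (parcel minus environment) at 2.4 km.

Parcel:
  From 100 m to 900 m (dry): cools by 9.8 × 0.8 = 7.84°C, giving -2.24°C.
  From 900 m to 2400 m (saturated): cools by 4.6 × 1.5 = 6.9°C, giving -9.14°C.
Environment:
  From 100 m to 2400 m (environment): cools by 12 × 2.3 = 27.6°C, giving -22°C.
T_parcel − T_env = -9.14 − (-22) = +12.86°C

+12.86°C (parcel warmer than environment)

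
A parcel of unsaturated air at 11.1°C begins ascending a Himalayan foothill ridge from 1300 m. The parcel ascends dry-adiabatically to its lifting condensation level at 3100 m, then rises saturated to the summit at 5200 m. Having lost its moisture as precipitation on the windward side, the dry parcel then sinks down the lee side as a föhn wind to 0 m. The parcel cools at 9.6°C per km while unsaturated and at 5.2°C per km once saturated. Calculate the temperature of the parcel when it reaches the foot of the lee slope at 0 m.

32.82°C

1300 → 3100 m (dry, 9.6°C/km): ΔT = -9.6 × 1.8 = -17.28°C → T = -6.18°C
3100 → 5200 m (saturated, 5.2°C/km): ΔT = -5.2 × 2.1 = -10.92°C → T = -17.1°C
5200 → 0 m (dry descent, 9.6°C/km): ΔT = +9.6 × 5.2 = +49.92°C → T = 32.82°C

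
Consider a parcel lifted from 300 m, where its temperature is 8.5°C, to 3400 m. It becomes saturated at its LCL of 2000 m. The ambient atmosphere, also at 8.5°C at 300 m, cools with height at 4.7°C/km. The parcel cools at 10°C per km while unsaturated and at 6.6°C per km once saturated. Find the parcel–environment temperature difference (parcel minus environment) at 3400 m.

Parcel:
  From 300 m to 2000 m (dry): cools by 10 × 1.7 = 17°C, giving -8.5°C.
  From 2000 m to 3400 m (saturated): cools by 6.6 × 1.4 = 9.24°C, giving -17.74°C.
Environment:
  From 300 m to 3400 m (environment): cools by 4.7 × 3.1 = 14.57°C, giving -6.07°C.
T_parcel − T_env = -17.74 − (-6.07) = -11.67°C

-11.67°C (parcel cooler than environment)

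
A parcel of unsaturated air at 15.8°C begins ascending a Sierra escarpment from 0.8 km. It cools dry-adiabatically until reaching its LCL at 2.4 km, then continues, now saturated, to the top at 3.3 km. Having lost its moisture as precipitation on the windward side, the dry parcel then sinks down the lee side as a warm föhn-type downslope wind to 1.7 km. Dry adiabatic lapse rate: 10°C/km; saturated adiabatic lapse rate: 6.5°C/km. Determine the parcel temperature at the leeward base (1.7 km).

From 800 m to 2400 m (dry): cools by 10 × 1.6 = 16°C, giving -0.2°C.
From 2400 m to 3300 m (saturated): cools by 6.5 × 0.9 = 5.85°C, giving -6.05°C.
From 3300 m to 1700 m (dry descent): warms by 10 × 1.6 = 16°C, giving 9.95°C.

9.95°C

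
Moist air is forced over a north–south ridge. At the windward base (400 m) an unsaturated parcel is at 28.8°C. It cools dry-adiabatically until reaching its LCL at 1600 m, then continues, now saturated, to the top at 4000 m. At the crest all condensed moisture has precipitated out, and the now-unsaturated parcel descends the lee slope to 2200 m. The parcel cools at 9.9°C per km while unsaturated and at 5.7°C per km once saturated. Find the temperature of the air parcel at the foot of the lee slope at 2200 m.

21.06°C

400–1600 m, dry: Δz = 1.2 km ⇒ ΔT = -11.88°C; T = 16.92°C
1600–4000 m, saturated: Δz = 2.4 km ⇒ ΔT = -13.68°C; T = 3.24°C
4000–2200 m, dry descent: Δz = 1.8 km ⇒ ΔT = +17.82°C; T = 21.06°C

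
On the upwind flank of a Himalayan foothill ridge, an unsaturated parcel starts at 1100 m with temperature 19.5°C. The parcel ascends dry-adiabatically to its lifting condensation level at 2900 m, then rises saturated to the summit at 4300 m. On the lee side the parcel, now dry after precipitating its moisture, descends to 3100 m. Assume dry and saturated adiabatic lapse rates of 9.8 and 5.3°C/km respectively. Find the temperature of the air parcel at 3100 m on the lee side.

Dry to 2900 m: -9.8 × 1.8 km = -17.64°C, so T = 1.86°C.
Saturated to 4300 m: -5.3 × 1.4 km = -7.42°C, so T = -5.56°C.
Dry descent to 3100 m: +9.8 × 1.2 km = +11.76°C, so T = 6.2°C.

6.2°C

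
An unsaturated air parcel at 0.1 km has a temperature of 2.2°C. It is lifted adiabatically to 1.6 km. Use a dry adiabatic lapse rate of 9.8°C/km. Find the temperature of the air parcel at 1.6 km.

-12.5°C

100 → 1600 m (dry adiabatic, 9.8°C/km): ΔT = -9.8 × 1.5 = -14.7°C → T = -12.5°C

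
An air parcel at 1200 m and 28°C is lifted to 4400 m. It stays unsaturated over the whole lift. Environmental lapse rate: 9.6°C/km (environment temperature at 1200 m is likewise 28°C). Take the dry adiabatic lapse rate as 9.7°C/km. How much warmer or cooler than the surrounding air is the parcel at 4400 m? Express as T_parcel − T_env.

-0.32°C (parcel cooler than environment)

Parcel:
  From 1200 m to 4400 m (dry): cools by 9.7 × 3.2 = 31.04°C, giving -3.04°C.
Environment:
  From 1200 m to 4400 m (environment): cools by 9.6 × 3.2 = 30.72°C, giving -2.72°C.
T_parcel − T_env = -3.04 − (-2.72) = -0.32°C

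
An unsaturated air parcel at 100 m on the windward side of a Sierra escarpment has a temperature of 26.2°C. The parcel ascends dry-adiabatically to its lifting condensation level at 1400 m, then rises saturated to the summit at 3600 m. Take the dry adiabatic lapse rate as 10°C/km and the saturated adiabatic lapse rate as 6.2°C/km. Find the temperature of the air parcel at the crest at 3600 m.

-0.44°C

100 → 1400 m (dry, 10°C/km): ΔT = -10 × 1.3 = -13°C → T = 13.2°C
1400 → 3600 m (saturated, 6.2°C/km): ΔT = -6.2 × 2.2 = -13.64°C → T = -0.44°C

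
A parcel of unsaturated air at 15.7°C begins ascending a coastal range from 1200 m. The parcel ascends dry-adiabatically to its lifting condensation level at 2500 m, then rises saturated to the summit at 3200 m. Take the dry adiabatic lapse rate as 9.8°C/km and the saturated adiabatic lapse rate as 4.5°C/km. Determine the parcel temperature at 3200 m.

1200 → 2500 m (dry, 9.8°C/km): ΔT = -9.8 × 1.3 = -12.74°C → T = 2.96°C
2500 → 3200 m (saturated, 4.5°C/km): ΔT = -4.5 × 0.7 = -3.15°C → T = -0.19°C

-0.19°C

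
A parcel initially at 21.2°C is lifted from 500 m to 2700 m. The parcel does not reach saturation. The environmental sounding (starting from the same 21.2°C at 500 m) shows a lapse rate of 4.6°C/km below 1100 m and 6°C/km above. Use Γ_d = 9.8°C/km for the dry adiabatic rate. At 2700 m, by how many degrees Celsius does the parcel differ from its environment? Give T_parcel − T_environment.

Parcel:
  From 500 m to 2700 m (dry): cools by 9.8 × 2.2 = 21.56°C, giving -0.36°C.
Environment:
  From 500 m to 1100 m (environment, lower layer): cools by 4.6 × 0.6 = 2.76°C, giving 18.44°C.
  From 1100 m to 2700 m (environment, upper layer): cools by 6 × 1.6 = 9.6°C, giving 8.84°C.
T_parcel − T_env = -0.36 − 8.84 = -9.2°C

-9.2°C (parcel cooler than environment)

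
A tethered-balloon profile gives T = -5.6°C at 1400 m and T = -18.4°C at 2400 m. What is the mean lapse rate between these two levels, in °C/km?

12.8°C/km

Γ = −ΔT/Δz = (-5.6 − (-18.4)) / (2400 − 1400) m
  = 12.8°C / 1 km = 12.8°C/km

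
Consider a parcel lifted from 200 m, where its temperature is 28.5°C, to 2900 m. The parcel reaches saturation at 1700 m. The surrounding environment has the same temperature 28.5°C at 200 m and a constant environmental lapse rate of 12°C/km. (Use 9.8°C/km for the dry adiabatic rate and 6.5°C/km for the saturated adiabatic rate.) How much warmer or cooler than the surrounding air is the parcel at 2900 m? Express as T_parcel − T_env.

+9.9°C (parcel warmer than environment)

Parcel:
  200 → 1700 m (dry, 9.8°C/km): ΔT = -9.8 × 1.5 = -14.7°C → T = 13.8°C
  1700 → 2900 m (saturated, 6.5°C/km): ΔT = -6.5 × 1.2 = -7.8°C → T = 6°C
Environment:
  200 → 2900 m (environment, 12°C/km): ΔT = -12 × 2.7 = -32.4°C → T = -3.9°C
T_parcel − T_env = 6 − (-3.9) = +9.9°C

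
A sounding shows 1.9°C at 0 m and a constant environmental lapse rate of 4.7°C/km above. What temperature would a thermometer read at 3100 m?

-12.67°C

0–3100 m, environmental: Δz = 3.1 km ⇒ ΔT = -14.57°C; T = -12.67°C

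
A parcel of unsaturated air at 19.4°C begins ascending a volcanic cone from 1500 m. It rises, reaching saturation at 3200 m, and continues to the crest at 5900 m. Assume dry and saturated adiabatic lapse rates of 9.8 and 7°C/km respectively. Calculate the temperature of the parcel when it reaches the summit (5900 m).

-16.16°C

From 1500 m to 3200 m (dry): cools by 9.8 × 1.7 = 16.66°C, giving 2.74°C.
From 3200 m to 5900 m (saturated): cools by 7 × 2.7 = 18.9°C, giving -16.16°C.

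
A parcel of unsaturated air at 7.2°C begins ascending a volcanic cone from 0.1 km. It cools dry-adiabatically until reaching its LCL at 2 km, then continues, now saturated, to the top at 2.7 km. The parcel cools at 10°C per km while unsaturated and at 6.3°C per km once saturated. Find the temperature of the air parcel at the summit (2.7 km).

From 100 m to 2000 m (dry): cools by 10 × 1.9 = 19°C, giving -11.8°C.
From 2000 m to 2700 m (saturated): cools by 6.3 × 0.7 = 4.41°C, giving -16.21°C.

-16.21°C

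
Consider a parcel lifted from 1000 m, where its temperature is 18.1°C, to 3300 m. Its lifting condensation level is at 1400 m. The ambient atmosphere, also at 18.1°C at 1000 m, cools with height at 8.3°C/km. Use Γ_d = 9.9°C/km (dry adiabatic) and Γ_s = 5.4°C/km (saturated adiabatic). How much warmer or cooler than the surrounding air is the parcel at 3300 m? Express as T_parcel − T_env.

Parcel:
  From 1000 m to 1400 m (dry): cools by 9.9 × 0.4 = 3.96°C, giving 14.14°C.
  From 1400 m to 3300 m (saturated): cools by 5.4 × 1.9 = 10.26°C, giving 3.88°C.
Environment:
  From 1000 m to 3300 m (environment): cools by 8.3 × 2.3 = 19.09°C, giving -0.99°C.
T_parcel − T_env = 3.88 − (-0.99) = +4.87°C

+4.87°C (parcel warmer than environment)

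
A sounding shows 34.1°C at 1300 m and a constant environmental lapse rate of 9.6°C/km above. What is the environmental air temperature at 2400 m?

1300–2400 m, environmental: Δz = 1.1 km ⇒ ΔT = -10.56°C; T = 23.54°C

23.54°C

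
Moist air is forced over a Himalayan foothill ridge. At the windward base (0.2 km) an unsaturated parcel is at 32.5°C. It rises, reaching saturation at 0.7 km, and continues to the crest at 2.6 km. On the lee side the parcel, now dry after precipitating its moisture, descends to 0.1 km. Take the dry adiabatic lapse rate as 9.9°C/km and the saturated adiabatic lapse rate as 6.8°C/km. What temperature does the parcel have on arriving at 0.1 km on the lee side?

39.38°C

From 200 m to 700 m (dry): cools by 9.9 × 0.5 = 4.95°C, giving 27.55°C.
From 700 m to 2600 m (saturated): cools by 6.8 × 1.9 = 12.92°C, giving 14.63°C.
From 2600 m to 100 m (dry descent): warms by 9.9 × 2.5 = 24.75°C, giving 39.38°C.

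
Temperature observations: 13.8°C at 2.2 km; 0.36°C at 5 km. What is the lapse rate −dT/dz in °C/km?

4.8°C/km

Γ = −ΔT/Δz = (13.8 − 0.36) / (5000 − 2200) m
  = 13.44°C / 2.8 km = 4.8°C/km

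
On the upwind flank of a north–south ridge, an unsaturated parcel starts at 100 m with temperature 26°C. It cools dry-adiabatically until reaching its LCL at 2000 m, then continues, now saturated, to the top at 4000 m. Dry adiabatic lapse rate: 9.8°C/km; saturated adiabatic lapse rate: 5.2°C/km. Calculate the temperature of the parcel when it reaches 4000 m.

Dry to 2000 m: -9.8 × 1.9 km = -18.62°C, so T = 7.38°C.
Saturated to 4000 m: -5.2 × 2 km = -10.4°C, so T = -3.02°C.

-3.02°C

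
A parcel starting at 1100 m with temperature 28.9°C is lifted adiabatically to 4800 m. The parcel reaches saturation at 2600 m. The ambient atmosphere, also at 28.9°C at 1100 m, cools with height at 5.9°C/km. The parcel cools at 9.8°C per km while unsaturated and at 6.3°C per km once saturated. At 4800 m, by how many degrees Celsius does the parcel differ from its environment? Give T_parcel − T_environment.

Parcel:
  1100–2600 m, dry: Δz = 1.5 km ⇒ ΔT = -14.7°C; T = 14.2°C
  2600–4800 m, saturated: Δz = 2.2 km ⇒ ΔT = -13.86°C; T = 0.34°C
Environment:
  1100–4800 m, environment: Δz = 3.7 km ⇒ ΔT = -21.83°C; T = 7.07°C
T_parcel − T_env = 0.34 − 7.07 = -6.73°C

-6.73°C (parcel cooler than environment)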